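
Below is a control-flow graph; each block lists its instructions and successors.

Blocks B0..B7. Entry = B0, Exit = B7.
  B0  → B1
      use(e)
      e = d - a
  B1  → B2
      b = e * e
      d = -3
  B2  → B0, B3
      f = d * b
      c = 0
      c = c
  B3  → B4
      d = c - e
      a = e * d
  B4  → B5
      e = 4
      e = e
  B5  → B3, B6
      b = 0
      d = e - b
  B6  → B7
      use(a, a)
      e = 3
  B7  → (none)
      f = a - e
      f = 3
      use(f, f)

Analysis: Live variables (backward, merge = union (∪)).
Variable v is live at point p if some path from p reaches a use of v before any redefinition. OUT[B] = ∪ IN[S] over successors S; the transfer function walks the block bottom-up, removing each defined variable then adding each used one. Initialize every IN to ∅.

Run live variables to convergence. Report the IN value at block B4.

Answer: {a, c}

Working:
Fixpoint table:
  B0:  IN={a, d, e}  OUT={a, e}
  B1:  IN={a, e}  OUT={a, b, d, e}
  B2:  IN={a, b, d, e}  OUT={a, c, d, e}
  B3:  IN={c, e}  OUT={a, c}
  B4:  IN={a, c}  OUT={a, c, e}
  B5:  IN={a, c, e}  OUT={a, c, e}
  B6:  IN={a}  OUT={a, e}
  B7:  IN={a, e}  OUT={}

Merge at B4: OUT[B4] = IN[B5] = {a, c, e}
Applying B4's transfer function to that OUT value gives IN[B4] (row B4 above).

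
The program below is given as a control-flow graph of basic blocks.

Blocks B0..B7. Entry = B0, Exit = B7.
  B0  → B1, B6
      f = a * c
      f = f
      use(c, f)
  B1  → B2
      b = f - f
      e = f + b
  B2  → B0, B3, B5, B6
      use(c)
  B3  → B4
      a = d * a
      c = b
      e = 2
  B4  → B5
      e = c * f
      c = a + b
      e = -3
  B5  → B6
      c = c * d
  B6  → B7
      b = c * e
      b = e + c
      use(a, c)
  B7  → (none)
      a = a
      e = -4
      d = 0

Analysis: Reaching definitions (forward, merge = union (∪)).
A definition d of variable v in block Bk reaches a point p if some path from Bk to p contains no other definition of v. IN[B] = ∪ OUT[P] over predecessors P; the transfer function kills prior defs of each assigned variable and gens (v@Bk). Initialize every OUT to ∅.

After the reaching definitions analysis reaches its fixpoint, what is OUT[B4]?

Fixpoint table:
  B0:   IN={b@B1, e@B1, f@B0}   OUT={b@B1, e@B1, f@B0}
  B1:   IN={b@B1, e@B1, f@B0}   OUT={b@B1, e@B1, f@B0}
  B2:   IN={b@B1, e@B1, f@B0}   OUT={b@B1, e@B1, f@B0}
  B3:   IN={b@B1, e@B1, f@B0}   OUT={a@B3, b@B1, c@B3, e@B3, f@B0}
  B4:   IN={a@B3, b@B1, c@B3, e@B3, f@B0}   OUT={a@B3, b@B1, c@B4, e@B4, f@B0}
  B5:   IN={a@B3, b@B1, c@B4, e@B1, e@B4, f@B0}   OUT={a@B3, b@B1, c@B5, e@B1, e@B4, f@B0}
  B6:   IN={a@B3, b@B1, c@B5, e@B1, e@B4, f@B0}   OUT={a@B3, b@B6, c@B5, e@B1, e@B4, f@B0}
  B7:   IN={a@B3, b@B6, c@B5, e@B1, e@B4, f@B0}   OUT={a@B7, b@B6, c@B5, d@B7, e@B7, f@B0}

Merge at B4: IN[B4] = OUT[B3] = {a@B3, b@B1, c@B3, e@B3, f@B0}
Applying B4's transfer function to that IN value gives OUT[B4] (row B4 above).

Answer: {a@B3, b@B1, c@B4, e@B4, f@B0}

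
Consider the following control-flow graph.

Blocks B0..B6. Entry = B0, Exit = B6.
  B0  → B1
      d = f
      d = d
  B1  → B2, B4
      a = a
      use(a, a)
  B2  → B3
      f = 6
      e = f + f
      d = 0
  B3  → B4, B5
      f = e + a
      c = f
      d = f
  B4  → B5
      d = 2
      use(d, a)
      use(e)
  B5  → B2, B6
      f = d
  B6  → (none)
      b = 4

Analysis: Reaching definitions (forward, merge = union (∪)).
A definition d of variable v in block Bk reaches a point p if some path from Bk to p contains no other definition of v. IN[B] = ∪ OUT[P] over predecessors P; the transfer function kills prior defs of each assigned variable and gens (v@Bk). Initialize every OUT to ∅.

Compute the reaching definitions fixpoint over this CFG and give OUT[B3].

Answer: {a@B1, c@B3, d@B3, e@B2, f@B3}

Derivation:
Fixpoint table:
  B0:   IN={}   OUT={d@B0}
  B1:   IN={d@B0}   OUT={a@B1, d@B0}
  B2:   IN={a@B1, c@B3, d@B0, d@B3, d@B4, e@B2, f@B5}   OUT={a@B1, c@B3, d@B2, e@B2, f@B2}
  B3:   IN={a@B1, c@B3, d@B2, e@B2, f@B2}   OUT={a@B1, c@B3, d@B3, e@B2, f@B3}
  B4:   IN={a@B1, c@B3, d@B0, d@B3, e@B2, f@B3}   OUT={a@B1, c@B3, d@B4, e@B2, f@B3}
  B5:   IN={a@B1, c@B3, d@B3, d@B4, e@B2, f@B3}   OUT={a@B1, c@B3, d@B3, d@B4, e@B2, f@B5}
  B6:   IN={a@B1, c@B3, d@B3, d@B4, e@B2, f@B5}   OUT={a@B1, b@B6, c@B3, d@B3, d@B4, e@B2, f@B5}

Merge at B3: IN[B3] = OUT[B2] = {a@B1, c@B3, d@B2, e@B2, f@B2}
Applying B3's transfer function to that IN value gives OUT[B3] (row B3 above).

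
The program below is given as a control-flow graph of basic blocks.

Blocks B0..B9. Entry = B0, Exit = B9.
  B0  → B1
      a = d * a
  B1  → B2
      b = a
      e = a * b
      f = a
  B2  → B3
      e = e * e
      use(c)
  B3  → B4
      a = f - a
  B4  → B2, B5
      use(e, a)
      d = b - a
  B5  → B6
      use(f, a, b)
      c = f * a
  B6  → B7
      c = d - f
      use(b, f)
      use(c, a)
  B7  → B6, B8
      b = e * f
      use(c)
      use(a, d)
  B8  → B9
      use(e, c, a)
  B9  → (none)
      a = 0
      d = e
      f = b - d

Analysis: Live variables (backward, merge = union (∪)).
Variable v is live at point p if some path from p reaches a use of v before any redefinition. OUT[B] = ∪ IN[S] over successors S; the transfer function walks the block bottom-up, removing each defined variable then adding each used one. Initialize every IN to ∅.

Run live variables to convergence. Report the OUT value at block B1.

Converged values:
  B0:   IN={a, c, d}   OUT={a, c}
  B1:   IN={a, c}   OUT={a, b, c, e, f}
  B2:   IN={a, b, c, e, f}   OUT={a, b, c, e, f}
  B3:   IN={a, b, c, e, f}   OUT={a, b, c, e, f}
  B4:   IN={a, b, c, e, f}   OUT={a, b, c, d, e, f}
  B5:   IN={a, b, d, e, f}   OUT={a, b, d, e, f}
  B6:   IN={a, b, d, e, f}   OUT={a, c, d, e, f}
  B7:   IN={a, c, d, e, f}   OUT={a, b, c, d, e, f}
  B8:   IN={a, b, c, e}   OUT={b, e}
  B9:   IN={b, e}   OUT={}

Merge at B1: OUT[B1] = IN[B2] = {a, b, c, e, f}

Answer: {a, b, c, e, f}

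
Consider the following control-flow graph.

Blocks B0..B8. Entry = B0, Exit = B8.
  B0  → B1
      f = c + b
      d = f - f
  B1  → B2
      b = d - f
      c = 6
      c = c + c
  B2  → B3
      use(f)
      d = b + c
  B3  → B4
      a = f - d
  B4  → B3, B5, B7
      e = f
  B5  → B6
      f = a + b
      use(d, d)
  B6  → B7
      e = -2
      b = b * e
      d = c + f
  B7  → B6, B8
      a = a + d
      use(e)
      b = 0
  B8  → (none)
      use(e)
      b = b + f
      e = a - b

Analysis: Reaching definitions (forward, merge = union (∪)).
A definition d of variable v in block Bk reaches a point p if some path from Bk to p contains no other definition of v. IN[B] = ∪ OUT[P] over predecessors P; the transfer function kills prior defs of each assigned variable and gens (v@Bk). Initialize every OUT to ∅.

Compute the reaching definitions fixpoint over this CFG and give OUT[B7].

Answer: {a@B7, b@B7, c@B1, d@B2, d@B6, e@B4, e@B6, f@B0, f@B5}

Working:
Converged values:
  B0:   IN={}   OUT={d@B0, f@B0}
  B1:   IN={d@B0, f@B0}   OUT={b@B1, c@B1, d@B0, f@B0}
  B2:   IN={b@B1, c@B1, d@B0, f@B0}   OUT={b@B1, c@B1, d@B2, f@B0}
  B3:   IN={a@B3, b@B1, c@B1, d@B2, e@B4, f@B0}   OUT={a@B3, b@B1, c@B1, d@B2, e@B4, f@B0}
  B4:   IN={a@B3, b@B1, c@B1, d@B2, e@B4, f@B0}   OUT={a@B3, b@B1, c@B1, d@B2, e@B4, f@B0}
  B5:   IN={a@B3, b@B1, c@B1, d@B2, e@B4, f@B0}   OUT={a@B3, b@B1, c@B1, d@B2, e@B4, f@B5}
  B6:   IN={a@B3, a@B7, b@B1, b@B7, c@B1, d@B2, d@B6, e@B4, e@B6, f@B0, f@B5}   OUT={a@B3, a@B7, b@B6, c@B1, d@B6, e@B6, f@B0, f@B5}
  B7:   IN={a@B3, a@B7, b@B1, b@B6, c@B1, d@B2, d@B6, e@B4, e@B6, f@B0, f@B5}   OUT={a@B7, b@B7, c@B1, d@B2, d@B6, e@B4, e@B6, f@B0, f@B5}
  B8:   IN={a@B7, b@B7, c@B1, d@B2, d@B6, e@B4, e@B6, f@B0, f@B5}   OUT={a@B7, b@B8, c@B1, d@B2, d@B6, e@B8, f@B0, f@B5}

Merge at B7: IN[B7] = OUT[B4] ⊔ OUT[B6] = {a@B3, a@B7, b@B1, b@B6, c@B1, d@B2, d@B6, e@B4, e@B6, f@B0, f@B5}
Applying B7's transfer function to that IN value gives OUT[B7] (row B7 above).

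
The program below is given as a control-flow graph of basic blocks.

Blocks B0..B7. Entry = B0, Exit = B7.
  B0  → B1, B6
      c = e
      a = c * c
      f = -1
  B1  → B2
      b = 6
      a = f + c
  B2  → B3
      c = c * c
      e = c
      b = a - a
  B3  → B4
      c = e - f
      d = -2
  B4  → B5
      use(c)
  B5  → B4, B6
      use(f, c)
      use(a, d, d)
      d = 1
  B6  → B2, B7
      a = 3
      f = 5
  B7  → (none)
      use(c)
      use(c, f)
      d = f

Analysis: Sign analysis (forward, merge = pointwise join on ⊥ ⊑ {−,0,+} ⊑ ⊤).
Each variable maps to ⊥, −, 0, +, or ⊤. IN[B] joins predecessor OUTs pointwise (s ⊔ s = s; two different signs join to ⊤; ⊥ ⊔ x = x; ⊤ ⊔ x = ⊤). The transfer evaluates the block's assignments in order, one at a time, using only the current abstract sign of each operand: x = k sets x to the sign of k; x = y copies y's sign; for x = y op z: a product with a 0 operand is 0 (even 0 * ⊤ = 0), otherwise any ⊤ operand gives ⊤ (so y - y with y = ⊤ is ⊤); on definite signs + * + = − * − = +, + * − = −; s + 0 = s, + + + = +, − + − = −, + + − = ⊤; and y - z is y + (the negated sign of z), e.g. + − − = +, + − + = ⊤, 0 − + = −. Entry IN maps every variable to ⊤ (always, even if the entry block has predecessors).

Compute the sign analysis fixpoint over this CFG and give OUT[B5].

Answer: {a: ⊤, b: ⊤, c: ⊤, d: +, e: ⊤, f: ⊤}

Working:
Fixpoint table:
  B0:   IN=(all ⊤)   OUT={f:-; rest ⊤}
  B1:   IN={f:-; rest ⊤}   OUT={b:+, f:-; rest ⊤}
  B2:   IN=(all ⊤)   OUT=(all ⊤)
  B3:   IN=(all ⊤)   OUT={d:-; rest ⊤}
  B4:   IN=(all ⊤)   OUT=(all ⊤)
  B5:   IN=(all ⊤)   OUT={d:+; rest ⊤}
  B6:   IN=(all ⊤)   OUT={a:+, f:+; rest ⊤}
  B7:   IN={a:+, f:+; rest ⊤}   OUT={a:+, d:+, f:+; rest ⊤}

Merge at B5: IN[B5] = OUT[B4] = {a: ⊤, b: ⊤, c: ⊤, d: ⊤, e: ⊤, f: ⊤}
Applying B5's transfer function to that IN value gives OUT[B5] (row B5 above).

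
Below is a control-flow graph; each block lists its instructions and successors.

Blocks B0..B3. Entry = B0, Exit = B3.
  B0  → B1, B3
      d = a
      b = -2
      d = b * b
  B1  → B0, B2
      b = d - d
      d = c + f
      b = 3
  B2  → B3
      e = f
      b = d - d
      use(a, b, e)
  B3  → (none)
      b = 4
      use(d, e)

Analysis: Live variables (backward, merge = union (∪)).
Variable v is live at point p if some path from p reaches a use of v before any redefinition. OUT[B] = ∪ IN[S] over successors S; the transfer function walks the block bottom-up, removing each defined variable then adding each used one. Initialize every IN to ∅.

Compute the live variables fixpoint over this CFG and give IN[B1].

Answer: {a, c, d, e, f}

Trace:
Converged values:
  B0: | IN={a, c, e, f} | OUT={a, c, d, e, f}
  B1: | IN={a, c, d, e, f} | OUT={a, c, d, e, f}
  B2: | IN={a, d, f} | OUT={d, e}
  B3: | IN={d, e} | OUT={}

Merge at B1: OUT[B1] = IN[B0] ⊔ IN[B2] = {a, c, d, e, f}
Applying B1's transfer function to that OUT value gives IN[B1] (row B1 above).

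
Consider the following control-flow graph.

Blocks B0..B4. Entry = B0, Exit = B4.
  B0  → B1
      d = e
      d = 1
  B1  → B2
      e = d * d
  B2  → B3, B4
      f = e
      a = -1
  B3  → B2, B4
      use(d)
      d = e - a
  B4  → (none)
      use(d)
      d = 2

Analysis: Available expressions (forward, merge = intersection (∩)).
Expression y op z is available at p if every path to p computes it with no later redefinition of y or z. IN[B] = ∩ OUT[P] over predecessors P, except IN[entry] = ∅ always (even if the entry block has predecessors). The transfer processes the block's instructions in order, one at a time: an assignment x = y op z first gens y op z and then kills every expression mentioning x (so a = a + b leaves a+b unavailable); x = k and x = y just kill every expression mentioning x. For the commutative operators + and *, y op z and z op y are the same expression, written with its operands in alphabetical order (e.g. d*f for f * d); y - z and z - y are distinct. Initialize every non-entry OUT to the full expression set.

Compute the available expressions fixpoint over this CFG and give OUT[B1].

Answer: {d*d}

Trace:
Converged values:
  B0: | IN={} | OUT={}
  B1: | IN={} | OUT={d*d}
  B2: | IN={} | OUT={}
  B3: | IN={} | OUT={e-a}
  B4: | IN={} | OUT={}

Merge at B1: IN[B1] = OUT[B0] = {}
Applying B1's transfer function to that IN value gives OUT[B1] (row B1 above).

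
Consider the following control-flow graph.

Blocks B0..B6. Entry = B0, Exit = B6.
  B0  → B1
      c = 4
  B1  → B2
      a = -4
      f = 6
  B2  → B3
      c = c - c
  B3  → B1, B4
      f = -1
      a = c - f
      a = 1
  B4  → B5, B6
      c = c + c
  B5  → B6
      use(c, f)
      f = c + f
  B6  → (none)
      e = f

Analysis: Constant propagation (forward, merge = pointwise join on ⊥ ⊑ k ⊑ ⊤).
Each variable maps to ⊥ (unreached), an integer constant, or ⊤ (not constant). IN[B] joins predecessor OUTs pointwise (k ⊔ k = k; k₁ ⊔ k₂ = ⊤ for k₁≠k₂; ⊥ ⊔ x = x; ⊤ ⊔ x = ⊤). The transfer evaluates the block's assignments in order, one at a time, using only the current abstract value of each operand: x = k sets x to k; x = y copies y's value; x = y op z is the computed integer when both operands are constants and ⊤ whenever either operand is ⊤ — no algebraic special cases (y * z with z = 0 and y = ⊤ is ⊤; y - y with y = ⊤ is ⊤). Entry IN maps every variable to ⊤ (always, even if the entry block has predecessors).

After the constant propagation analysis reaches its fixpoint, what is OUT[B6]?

Answer: {a: 1, b: ⊤, c: ⊤, d: ⊤, e: ⊤, f: ⊤}

Derivation:
Converged values:
  B0:   IN=(all ⊤)   OUT={c:4; rest ⊤}
  B1:   IN=(all ⊤)   OUT={a:-4, f:6; rest ⊤}
  B2:   IN={a:-4, f:6; rest ⊤}   OUT={a:-4, f:6; rest ⊤}
  B3:   IN={a:-4, f:6; rest ⊤}   OUT={a:1, f:-1; rest ⊤}
  B4:   IN={a:1, f:-1; rest ⊤}   OUT={a:1, f:-1; rest ⊤}
  B5:   IN={a:1, f:-1; rest ⊤}   OUT={a:1; rest ⊤}
  B6:   IN={a:1; rest ⊤}   OUT={a:1; rest ⊤}

Merge at B6: IN[B6] = OUT[B4] ⊔ OUT[B5] = {a: 1, b: ⊤, c: ⊤, d: ⊤, e: ⊤, f: ⊤}
Applying B6's transfer function to that IN value gives OUT[B6] (row B6 above).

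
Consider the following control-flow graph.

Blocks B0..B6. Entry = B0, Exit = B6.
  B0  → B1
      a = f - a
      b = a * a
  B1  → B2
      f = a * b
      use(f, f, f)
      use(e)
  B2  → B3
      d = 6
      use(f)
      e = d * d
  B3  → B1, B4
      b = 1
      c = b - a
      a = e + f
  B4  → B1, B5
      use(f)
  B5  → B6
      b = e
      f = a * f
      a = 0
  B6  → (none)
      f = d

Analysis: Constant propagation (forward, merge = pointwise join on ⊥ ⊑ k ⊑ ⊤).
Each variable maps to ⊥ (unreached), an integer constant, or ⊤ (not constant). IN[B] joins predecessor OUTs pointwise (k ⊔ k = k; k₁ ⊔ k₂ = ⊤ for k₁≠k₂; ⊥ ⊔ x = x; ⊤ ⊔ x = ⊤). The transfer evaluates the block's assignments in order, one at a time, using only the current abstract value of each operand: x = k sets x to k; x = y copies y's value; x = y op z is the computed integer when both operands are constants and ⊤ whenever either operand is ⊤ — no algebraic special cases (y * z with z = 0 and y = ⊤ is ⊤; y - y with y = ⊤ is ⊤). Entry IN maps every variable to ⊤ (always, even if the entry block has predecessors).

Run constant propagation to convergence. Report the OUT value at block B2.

Answer: {a: ⊤, b: ⊤, c: ⊤, d: 6, e: 36, f: ⊤}

Working:
Fixpoint table:
  B0:   IN=(all ⊤)   OUT=(all ⊤)
  B1:   IN=(all ⊤)   OUT=(all ⊤)
  B2:   IN=(all ⊤)   OUT={d:6, e:36; rest ⊤}
  B3:   IN={d:6, e:36; rest ⊤}   OUT={b:1, d:6, e:36; rest ⊤}
  B4:   IN={b:1, d:6, e:36; rest ⊤}   OUT={b:1, d:6, e:36; rest ⊤}
  B5:   IN={b:1, d:6, e:36; rest ⊤}   OUT={a:0, b:36, d:6, e:36; rest ⊤}
  B6:   IN={a:0, b:36, d:6, e:36; rest ⊤}   OUT={a:0, b:36, d:6, e:36, f:6; rest ⊤}

Merge at B2: IN[B2] = OUT[B1] = {a: ⊤, b: ⊤, c: ⊤, d: ⊤, e: ⊤, f: ⊤}
Applying B2's transfer function to that IN value gives OUT[B2] (row B2 above).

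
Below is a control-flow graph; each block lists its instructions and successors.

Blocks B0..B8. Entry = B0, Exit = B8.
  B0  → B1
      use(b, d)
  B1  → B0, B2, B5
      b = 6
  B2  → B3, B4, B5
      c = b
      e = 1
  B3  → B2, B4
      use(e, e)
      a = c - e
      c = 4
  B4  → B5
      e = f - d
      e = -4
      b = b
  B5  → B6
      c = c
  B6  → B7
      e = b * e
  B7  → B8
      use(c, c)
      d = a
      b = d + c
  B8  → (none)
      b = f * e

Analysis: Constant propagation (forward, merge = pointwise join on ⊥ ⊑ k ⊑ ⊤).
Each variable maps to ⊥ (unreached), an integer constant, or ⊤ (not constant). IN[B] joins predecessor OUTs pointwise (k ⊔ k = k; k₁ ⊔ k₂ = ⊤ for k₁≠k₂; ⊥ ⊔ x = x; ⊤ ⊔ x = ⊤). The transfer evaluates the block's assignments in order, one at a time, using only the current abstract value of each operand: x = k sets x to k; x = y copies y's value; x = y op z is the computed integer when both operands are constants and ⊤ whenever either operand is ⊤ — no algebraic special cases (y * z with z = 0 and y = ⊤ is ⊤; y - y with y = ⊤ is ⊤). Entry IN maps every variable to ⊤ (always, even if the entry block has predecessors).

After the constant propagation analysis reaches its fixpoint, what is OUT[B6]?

Answer: {a: ⊤, b: 6, c: ⊤, d: ⊤, e: ⊤, f: ⊤}

Derivation:
Per-block solution:
  B0: | IN=(all ⊤) | OUT=(all ⊤)
  B1: | IN=(all ⊤) | OUT={b:6; rest ⊤}
  B2: | IN={b:6; rest ⊤} | OUT={b:6, c:6, e:1; rest ⊤}
  B3: | IN={b:6, c:6, e:1; rest ⊤} | OUT={a:5, b:6, c:4, e:1; rest ⊤}
  B4: | IN={b:6, e:1; rest ⊤} | OUT={b:6, e:-4; rest ⊤}
  B5: | IN={b:6; rest ⊤} | OUT={b:6; rest ⊤}
  B6: | IN={b:6; rest ⊤} | OUT={b:6; rest ⊤}
  B7: | IN={b:6; rest ⊤} | OUT=(all ⊤)
  B8: | IN=(all ⊤) | OUT=(all ⊤)

Merge at B6: IN[B6] = OUT[B5] = {a: ⊤, b: 6, c: ⊤, d: ⊤, e: ⊤, f: ⊤}
Applying B6's transfer function to that IN value gives OUT[B6] (row B6 above).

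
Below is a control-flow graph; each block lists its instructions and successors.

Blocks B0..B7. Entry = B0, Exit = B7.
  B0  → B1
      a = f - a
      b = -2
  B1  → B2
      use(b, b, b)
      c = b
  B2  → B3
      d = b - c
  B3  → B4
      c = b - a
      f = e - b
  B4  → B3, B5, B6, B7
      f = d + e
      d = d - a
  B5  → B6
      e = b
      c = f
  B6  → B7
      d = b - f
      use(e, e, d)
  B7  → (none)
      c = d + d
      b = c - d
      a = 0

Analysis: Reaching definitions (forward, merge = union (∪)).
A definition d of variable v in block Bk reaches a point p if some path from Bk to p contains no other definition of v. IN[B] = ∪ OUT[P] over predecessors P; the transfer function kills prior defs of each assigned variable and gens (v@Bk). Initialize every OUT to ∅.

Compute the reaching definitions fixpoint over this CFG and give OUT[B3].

Converged values:
  B0:  IN={}  OUT={a@B0, b@B0}
  B1:  IN={a@B0, b@B0}  OUT={a@B0, b@B0, c@B1}
  B2:  IN={a@B0, b@B0, c@B1}  OUT={a@B0, b@B0, c@B1, d@B2}
  B3:  IN={a@B0, b@B0, c@B1, c@B3, d@B2, d@B4, f@B4}  OUT={a@B0, b@B0, c@B3, d@B2, d@B4, f@B3}
  B4:  IN={a@B0, b@B0, c@B3, d@B2, d@B4, f@B3}  OUT={a@B0, b@B0, c@B3, d@B4, f@B4}
  B5:  IN={a@B0, b@B0, c@B3, d@B4, f@B4}  OUT={a@B0, b@B0, c@B5, d@B4, e@B5, f@B4}
  B6:  IN={a@B0, b@B0, c@B3, c@B5, d@B4, e@B5, f@B4}  OUT={a@B0, b@B0, c@B3, c@B5, d@B6, e@B5, f@B4}
  B7:  IN={a@B0, b@B0, c@B3, c@B5, d@B4, d@B6, e@B5, f@B4}  OUT={a@B7, b@B7, c@B7, d@B4, d@B6, e@B5, f@B4}

Merge at B3: IN[B3] = OUT[B2] ⊔ OUT[B4] = {a@B0, b@B0, c@B1, c@B3, d@B2, d@B4, f@B4}
Applying B3's transfer function to that IN value gives OUT[B3] (row B3 above).

Answer: {a@B0, b@B0, c@B3, d@B2, d@B4, f@B3}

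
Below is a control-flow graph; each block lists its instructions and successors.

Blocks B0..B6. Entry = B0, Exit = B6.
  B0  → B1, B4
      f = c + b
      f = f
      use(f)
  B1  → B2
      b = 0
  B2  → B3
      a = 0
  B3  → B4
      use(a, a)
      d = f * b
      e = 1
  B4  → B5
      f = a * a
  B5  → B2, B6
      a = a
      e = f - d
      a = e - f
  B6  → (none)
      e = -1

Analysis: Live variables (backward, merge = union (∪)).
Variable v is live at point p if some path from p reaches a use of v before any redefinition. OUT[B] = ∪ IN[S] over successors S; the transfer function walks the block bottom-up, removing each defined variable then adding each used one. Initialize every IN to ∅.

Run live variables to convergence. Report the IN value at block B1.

Per-block solution:
  B0:   IN={a, b, c, d}   OUT={a, b, d, f}
  B1:   IN={f}   OUT={b, f}
  B2:   IN={b, f}   OUT={a, b, f}
  B3:   IN={a, b, f}   OUT={a, b, d}
  B4:   IN={a, b, d}   OUT={a, b, d, f}
  B5:   IN={a, b, d, f}   OUT={b, f}
  B6:   IN={}   OUT={}

Merge at B1: OUT[B1] = IN[B2] = {b, f}
Applying B1's transfer function to that OUT value gives IN[B1] (row B1 above).

Answer: {f}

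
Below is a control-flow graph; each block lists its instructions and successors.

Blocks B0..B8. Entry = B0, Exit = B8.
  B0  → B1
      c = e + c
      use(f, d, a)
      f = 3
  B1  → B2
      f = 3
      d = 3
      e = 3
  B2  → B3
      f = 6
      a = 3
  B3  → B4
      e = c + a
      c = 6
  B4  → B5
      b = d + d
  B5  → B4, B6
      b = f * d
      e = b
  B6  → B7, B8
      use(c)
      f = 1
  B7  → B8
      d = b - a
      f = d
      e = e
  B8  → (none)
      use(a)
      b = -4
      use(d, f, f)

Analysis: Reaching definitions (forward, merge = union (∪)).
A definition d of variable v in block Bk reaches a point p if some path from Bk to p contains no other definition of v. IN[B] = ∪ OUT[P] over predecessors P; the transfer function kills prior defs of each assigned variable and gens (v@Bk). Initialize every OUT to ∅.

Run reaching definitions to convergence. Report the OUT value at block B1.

Fixpoint table:
  B0: | IN={} | OUT={c@B0, f@B0}
  B1: | IN={c@B0, f@B0} | OUT={c@B0, d@B1, e@B1, f@B1}
  B2: | IN={c@B0, d@B1, e@B1, f@B1} | OUT={a@B2, c@B0, d@B1, e@B1, f@B2}
  B3: | IN={a@B2, c@B0, d@B1, e@B1, f@B2} | OUT={a@B2, c@B3, d@B1, e@B3, f@B2}
  B4: | IN={a@B2, b@B5, c@B3, d@B1, e@B3, e@B5, f@B2} | OUT={a@B2, b@B4, c@B3, d@B1, e@B3, e@B5, f@B2}
  B5: | IN={a@B2, b@B4, c@B3, d@B1, e@B3, e@B5, f@B2} | OUT={a@B2, b@B5, c@B3, d@B1, e@B5, f@B2}
  B6: | IN={a@B2, b@B5, c@B3, d@B1, e@B5, f@B2} | OUT={a@B2, b@B5, c@B3, d@B1, e@B5, f@B6}
  B7: | IN={a@B2, b@B5, c@B3, d@B1, e@B5, f@B6} | OUT={a@B2, b@B5, c@B3, d@B7, e@B7, f@B7}
  B8: | IN={a@B2, b@B5, c@B3, d@B1, d@B7, e@B5, e@B7, f@B6, f@B7} | OUT={a@B2, b@B8, c@B3, d@B1, d@B7, e@B5, e@B7, f@B6, f@B7}

Merge at B1: IN[B1] = OUT[B0] = {c@B0, f@B0}
Applying B1's transfer function to that IN value gives OUT[B1] (row B1 above).

Answer: {c@B0, d@B1, e@B1, f@B1}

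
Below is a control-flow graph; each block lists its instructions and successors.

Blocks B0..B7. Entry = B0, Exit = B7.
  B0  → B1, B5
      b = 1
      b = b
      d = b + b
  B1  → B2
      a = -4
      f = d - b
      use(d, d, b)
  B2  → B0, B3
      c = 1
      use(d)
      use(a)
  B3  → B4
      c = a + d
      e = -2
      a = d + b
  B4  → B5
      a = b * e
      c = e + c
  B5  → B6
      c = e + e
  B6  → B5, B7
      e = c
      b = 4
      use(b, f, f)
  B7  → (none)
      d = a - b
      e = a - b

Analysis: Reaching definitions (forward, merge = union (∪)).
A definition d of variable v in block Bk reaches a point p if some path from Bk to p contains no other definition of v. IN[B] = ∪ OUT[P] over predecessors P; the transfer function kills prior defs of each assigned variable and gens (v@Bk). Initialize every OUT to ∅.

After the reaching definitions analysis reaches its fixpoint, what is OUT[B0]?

Fixpoint table:
  B0:   IN={a@B1, b@B0, c@B2, d@B0, f@B1}   OUT={a@B1, b@B0, c@B2, d@B0, f@B1}
  B1:   IN={a@B1, b@B0, c@B2, d@B0, f@B1}   OUT={a@B1, b@B0, c@B2, d@B0, f@B1}
  B2:   IN={a@B1, b@B0, c@B2, d@B0, f@B1}   OUT={a@B1, b@B0, c@B2, d@B0, f@B1}
  B3:   IN={a@B1, b@B0, c@B2, d@B0, f@B1}   OUT={a@B3, b@B0, c@B3, d@B0, e@B3, f@B1}
  B4:   IN={a@B3, b@B0, c@B3, d@B0, e@B3, f@B1}   OUT={a@B4, b@B0, c@B4, d@B0, e@B3, f@B1}
  B5:   IN={a@B1, a@B4, b@B0, b@B6, c@B2, c@B4, c@B5, d@B0, e@B3, e@B6, f@B1}   OUT={a@B1, a@B4, b@B0, b@B6, c@B5, d@B0, e@B3, e@B6, f@B1}
  B6:   IN={a@B1, a@B4, b@B0, b@B6, c@B5, d@B0, e@B3, e@B6, f@B1}   OUT={a@B1, a@B4, b@B6, c@B5, d@B0, e@B6, f@B1}
  B7:   IN={a@B1, a@B4, b@B6, c@B5, d@B0, e@B6, f@B1}   OUT={a@B1, a@B4, b@B6, c@B5, d@B7, e@B7, f@B1}

Merge at B0 (entry node, so the boundary value {} is joined with the incoming edge(s)): IN[B0] = {} ⊔ OUT[B2] = {a@B1, b@B0, c@B2, d@B0, f@B1}
Applying B0's transfer function to that IN value gives OUT[B0] (row B0 above).

Answer: {a@B1, b@B0, c@B2, d@B0, f@B1}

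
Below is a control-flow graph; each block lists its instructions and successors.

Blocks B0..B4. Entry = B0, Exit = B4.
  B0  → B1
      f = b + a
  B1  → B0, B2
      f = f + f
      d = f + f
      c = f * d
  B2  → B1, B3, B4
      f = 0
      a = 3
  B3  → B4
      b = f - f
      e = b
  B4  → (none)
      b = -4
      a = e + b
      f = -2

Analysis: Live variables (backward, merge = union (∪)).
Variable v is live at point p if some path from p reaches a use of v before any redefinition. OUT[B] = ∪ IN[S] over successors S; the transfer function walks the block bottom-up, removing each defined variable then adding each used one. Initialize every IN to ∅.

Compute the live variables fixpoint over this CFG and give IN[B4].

Answer: {e}

Derivation:
Fixpoint table:
  B0:  IN={a, b, e}  OUT={a, b, e, f}
  B1:  IN={a, b, e, f}  OUT={a, b, e}
  B2:  IN={b, e}  OUT={a, b, e, f}
  B3:  IN={f}  OUT={e}
  B4:  IN={e}  OUT={}

B4 is the boundary node: OUT[B4] = {}
Applying B4's transfer function to that OUT value gives IN[B4] (row B4 above).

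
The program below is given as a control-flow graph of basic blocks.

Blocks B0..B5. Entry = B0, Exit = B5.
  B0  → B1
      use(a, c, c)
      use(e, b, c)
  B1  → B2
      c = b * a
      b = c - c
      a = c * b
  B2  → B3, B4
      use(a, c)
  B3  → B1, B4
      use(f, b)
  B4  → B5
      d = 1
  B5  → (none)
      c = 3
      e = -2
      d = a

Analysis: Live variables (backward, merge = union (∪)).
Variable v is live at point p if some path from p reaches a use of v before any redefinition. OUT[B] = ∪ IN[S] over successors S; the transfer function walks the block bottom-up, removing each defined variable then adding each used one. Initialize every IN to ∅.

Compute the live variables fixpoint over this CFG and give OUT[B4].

Per-block solution:
  B0:   IN={a, b, c, e, f}   OUT={a, b, f}
  B1:   IN={a, b, f}   OUT={a, b, c, f}
  B2:   IN={a, b, c, f}   OUT={a, b, f}
  B3:   IN={a, b, f}   OUT={a, b, f}
  B4:   IN={a}   OUT={a}
  B5:   IN={a}   OUT={}

Merge at B4: OUT[B4] = IN[B5] = {a}

Answer: {a}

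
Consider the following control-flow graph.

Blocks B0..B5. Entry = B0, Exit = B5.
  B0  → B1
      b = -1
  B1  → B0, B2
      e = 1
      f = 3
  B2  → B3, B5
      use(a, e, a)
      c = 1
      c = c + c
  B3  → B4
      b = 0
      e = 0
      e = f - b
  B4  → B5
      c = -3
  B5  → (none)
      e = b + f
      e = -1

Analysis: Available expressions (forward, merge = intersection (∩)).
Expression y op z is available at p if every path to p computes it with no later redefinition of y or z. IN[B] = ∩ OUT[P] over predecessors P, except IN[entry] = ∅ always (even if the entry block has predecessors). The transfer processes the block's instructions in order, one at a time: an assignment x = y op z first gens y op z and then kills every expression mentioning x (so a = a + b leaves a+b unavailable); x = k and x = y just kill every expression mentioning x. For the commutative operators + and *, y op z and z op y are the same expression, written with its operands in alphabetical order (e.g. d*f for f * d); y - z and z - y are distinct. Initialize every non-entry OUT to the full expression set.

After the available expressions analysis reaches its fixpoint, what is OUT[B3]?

Answer: {f-b}

Derivation:
Per-block solution:
  B0:  IN={}  OUT={}
  B1:  IN={}  OUT={}
  B2:  IN={}  OUT={}
  B3:  IN={}  OUT={f-b}
  B4:  IN={f-b}  OUT={f-b}
  B5:  IN={}  OUT={b+f}

Merge at B3: IN[B3] = OUT[B2] = {}
Applying B3's transfer function to that IN value gives OUT[B3] (row B3 above).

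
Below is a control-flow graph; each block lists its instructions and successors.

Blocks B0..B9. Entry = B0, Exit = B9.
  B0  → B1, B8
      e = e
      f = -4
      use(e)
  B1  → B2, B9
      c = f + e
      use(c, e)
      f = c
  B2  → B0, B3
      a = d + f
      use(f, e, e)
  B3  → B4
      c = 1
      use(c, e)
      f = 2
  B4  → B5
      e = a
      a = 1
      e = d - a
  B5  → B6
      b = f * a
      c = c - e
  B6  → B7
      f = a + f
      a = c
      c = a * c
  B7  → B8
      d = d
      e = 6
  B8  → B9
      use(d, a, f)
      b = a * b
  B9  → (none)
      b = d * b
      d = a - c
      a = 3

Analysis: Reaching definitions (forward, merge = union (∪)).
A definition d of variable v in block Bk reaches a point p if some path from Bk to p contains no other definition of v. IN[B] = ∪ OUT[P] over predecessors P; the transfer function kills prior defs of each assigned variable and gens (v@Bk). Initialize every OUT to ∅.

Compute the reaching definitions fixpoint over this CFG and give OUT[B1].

Answer: {a@B2, c@B1, e@B0, f@B1}

Working:
Fixpoint table:
  B0:   IN={a@B2, c@B1, e@B0, f@B1}   OUT={a@B2, c@B1, e@B0, f@B0}
  B1:   IN={a@B2, c@B1, e@B0, f@B0}   OUT={a@B2, c@B1, e@B0, f@B1}
  B2:   IN={a@B2, c@B1, e@B0, f@B1}   OUT={a@B2, c@B1, e@B0, f@B1}
  B3:   IN={a@B2, c@B1, e@B0, f@B1}   OUT={a@B2, c@B3, e@B0, f@B3}
  B4:   IN={a@B2, c@B3, e@B0, f@B3}   OUT={a@B4, c@B3, e@B4, f@B3}
  B5:   IN={a@B4, c@B3, e@B4, f@B3}   OUT={a@B4, b@B5, c@B5, e@B4, f@B3}
  B6:   IN={a@B4, b@B5, c@B5, e@B4, f@B3}   OUT={a@B6, b@B5, c@B6, e@B4, f@B6}
  B7:   IN={a@B6, b@B5, c@B6, e@B4, f@B6}   OUT={a@B6, b@B5, c@B6, d@B7, e@B7, f@B6}
  B8:   IN={a@B2, a@B6, b@B5, c@B1, c@B6, d@B7, e@B0, e@B7, f@B0, f@B6}   OUT={a@B2, a@B6, b@B8, c@B1, c@B6, d@B7, e@B0, e@B7, f@B0, f@B6}
  B9:   IN={a@B2, a@B6, b@B8, c@B1, c@B6, d@B7, e@B0, e@B7, f@B0, f@B1, f@B6}   OUT={a@B9, b@B9, c@B1, c@B6, d@B9, e@B0, e@B7, f@B0, f@B1, f@B6}

Merge at B1: IN[B1] = OUT[B0] = {a@B2, c@B1, e@B0, f@B0}
Applying B1's transfer function to that IN value gives OUT[B1] (row B1 above).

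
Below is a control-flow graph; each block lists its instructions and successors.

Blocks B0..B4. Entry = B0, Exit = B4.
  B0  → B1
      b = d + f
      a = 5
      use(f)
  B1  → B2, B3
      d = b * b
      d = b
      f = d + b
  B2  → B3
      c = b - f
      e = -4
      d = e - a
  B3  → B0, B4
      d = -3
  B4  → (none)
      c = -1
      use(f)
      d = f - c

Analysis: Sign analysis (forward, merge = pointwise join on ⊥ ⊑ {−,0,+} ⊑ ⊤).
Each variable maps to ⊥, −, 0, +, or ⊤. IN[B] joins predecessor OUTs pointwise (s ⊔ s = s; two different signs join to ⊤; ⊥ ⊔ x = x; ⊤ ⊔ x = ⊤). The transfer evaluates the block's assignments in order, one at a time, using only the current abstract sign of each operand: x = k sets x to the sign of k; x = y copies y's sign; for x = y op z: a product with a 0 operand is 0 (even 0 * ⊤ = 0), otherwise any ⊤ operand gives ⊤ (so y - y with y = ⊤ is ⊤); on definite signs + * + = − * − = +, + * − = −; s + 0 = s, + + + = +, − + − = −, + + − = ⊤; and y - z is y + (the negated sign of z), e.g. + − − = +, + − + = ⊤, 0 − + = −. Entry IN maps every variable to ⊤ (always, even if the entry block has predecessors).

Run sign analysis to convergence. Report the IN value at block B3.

Fixpoint table:
  B0:  IN=(all ⊤)  OUT={a:+; rest ⊤}
  B1:  IN={a:+; rest ⊤}  OUT={a:+; rest ⊤}
  B2:  IN={a:+; rest ⊤}  OUT={a:+, d:-, e:-; rest ⊤}
  B3:  IN={a:+; rest ⊤}  OUT={a:+, d:-; rest ⊤}
  B4:  IN={a:+, d:-; rest ⊤}  OUT={a:+, c:-; rest ⊤}

Merge at B3: IN[B3] = OUT[B1] ⊔ OUT[B2] = {a: +, b: ⊤, c: ⊤, d: ⊤, e: ⊤, f: ⊤}

Answer: {a: +, b: ⊤, c: ⊤, d: ⊤, e: ⊤, f: ⊤}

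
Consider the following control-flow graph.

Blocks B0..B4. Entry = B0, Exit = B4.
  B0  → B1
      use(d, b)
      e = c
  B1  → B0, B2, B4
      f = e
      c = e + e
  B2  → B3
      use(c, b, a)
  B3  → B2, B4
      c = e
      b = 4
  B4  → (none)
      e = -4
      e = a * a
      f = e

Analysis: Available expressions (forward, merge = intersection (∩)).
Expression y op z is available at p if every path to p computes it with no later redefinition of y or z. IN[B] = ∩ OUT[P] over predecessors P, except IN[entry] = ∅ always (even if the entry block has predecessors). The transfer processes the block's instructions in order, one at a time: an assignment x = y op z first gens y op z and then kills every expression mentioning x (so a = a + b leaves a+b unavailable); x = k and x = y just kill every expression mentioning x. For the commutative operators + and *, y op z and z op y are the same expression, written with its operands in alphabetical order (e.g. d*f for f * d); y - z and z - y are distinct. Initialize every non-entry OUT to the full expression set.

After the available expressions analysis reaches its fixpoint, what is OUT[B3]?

Fixpoint table:
  B0: | IN={} | OUT={}
  B1: | IN={} | OUT={e+e}
  B2: | IN={e+e} | OUT={e+e}
  B3: | IN={e+e} | OUT={e+e}
  B4: | IN={e+e} | OUT={a*a}

Merge at B3: IN[B3] = OUT[B2] = {e+e}
Applying B3's transfer function to that IN value gives OUT[B3] (row B3 above).

Answer: {e+e}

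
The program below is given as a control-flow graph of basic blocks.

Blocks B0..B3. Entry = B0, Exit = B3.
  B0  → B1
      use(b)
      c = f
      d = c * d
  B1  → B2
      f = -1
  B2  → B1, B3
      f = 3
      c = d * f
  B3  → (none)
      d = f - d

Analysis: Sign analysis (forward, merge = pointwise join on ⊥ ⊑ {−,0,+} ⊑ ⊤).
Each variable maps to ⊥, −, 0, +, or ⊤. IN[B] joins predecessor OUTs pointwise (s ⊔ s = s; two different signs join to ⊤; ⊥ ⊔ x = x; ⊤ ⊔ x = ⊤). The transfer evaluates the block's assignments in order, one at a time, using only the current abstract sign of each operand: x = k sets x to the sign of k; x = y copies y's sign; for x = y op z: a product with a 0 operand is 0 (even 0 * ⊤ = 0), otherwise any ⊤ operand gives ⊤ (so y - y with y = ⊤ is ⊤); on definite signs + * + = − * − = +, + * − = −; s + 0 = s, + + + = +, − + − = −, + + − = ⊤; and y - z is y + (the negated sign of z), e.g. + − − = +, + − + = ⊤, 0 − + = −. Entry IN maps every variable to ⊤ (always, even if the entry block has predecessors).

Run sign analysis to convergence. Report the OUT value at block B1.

Per-block solution:
  B0:  IN=(all ⊤)  OUT=(all ⊤)
  B1:  IN=(all ⊤)  OUT={f:-; rest ⊤}
  B2:  IN={f:-; rest ⊤}  OUT={f:+; rest ⊤}
  B3:  IN={f:+; rest ⊤}  OUT={f:+; rest ⊤}

Merge at B1: IN[B1] = OUT[B0] ⊔ OUT[B2] = {a: ⊤, b: ⊤, c: ⊤, d: ⊤, e: ⊤, f: ⊤}
Applying B1's transfer function to that IN value gives OUT[B1] (row B1 above).

Answer: {a: ⊤, b: ⊤, c: ⊤, d: ⊤, e: ⊤, f: -}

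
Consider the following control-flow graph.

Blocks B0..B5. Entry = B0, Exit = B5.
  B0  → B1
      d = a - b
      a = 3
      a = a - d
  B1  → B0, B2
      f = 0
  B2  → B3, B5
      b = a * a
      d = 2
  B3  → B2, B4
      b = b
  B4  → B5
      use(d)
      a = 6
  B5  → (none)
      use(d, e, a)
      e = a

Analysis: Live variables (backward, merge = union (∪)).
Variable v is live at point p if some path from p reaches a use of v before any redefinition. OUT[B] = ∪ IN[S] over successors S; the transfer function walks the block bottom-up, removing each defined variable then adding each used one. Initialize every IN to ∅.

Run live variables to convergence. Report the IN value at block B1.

Answer: {a, b, e}

Working:
Fixpoint table:
  B0:   IN={a, b, e}   OUT={a, b, e}
  B1:   IN={a, b, e}   OUT={a, b, e}
  B2:   IN={a, e}   OUT={a, b, d, e}
  B3:   IN={a, b, d, e}   OUT={a, d, e}
  B4:   IN={d, e}   OUT={a, d, e}
  B5:   IN={a, d, e}   OUT={}

Merge at B1: OUT[B1] = IN[B0] ⊔ IN[B2] = {a, b, e}
Applying B1's transfer function to that OUT value gives IN[B1] (row B1 above).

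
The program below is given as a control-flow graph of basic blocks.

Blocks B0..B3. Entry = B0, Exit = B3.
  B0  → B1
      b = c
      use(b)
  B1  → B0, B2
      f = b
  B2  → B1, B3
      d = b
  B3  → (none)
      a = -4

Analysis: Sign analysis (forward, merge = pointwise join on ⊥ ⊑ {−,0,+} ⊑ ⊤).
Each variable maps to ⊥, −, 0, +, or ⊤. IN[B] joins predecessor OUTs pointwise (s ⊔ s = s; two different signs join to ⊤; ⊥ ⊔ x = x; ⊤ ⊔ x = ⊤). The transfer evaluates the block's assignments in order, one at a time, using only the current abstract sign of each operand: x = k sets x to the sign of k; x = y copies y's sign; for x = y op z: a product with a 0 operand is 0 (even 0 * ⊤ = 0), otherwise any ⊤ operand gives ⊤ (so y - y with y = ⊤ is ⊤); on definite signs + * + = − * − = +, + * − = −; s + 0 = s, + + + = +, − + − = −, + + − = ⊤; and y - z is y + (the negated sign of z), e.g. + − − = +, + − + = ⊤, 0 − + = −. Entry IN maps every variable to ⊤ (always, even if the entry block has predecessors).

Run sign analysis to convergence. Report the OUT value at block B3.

Converged values:
  B0:  IN=(all ⊤)  OUT=(all ⊤)
  B1:  IN=(all ⊤)  OUT=(all ⊤)
  B2:  IN=(all ⊤)  OUT=(all ⊤)
  B3:  IN=(all ⊤)  OUT={a:-; rest ⊤}

Merge at B3: IN[B3] = OUT[B2] = {a: ⊤, b: ⊤, c: ⊤, d: ⊤, e: ⊤, f: ⊤}
Applying B3's transfer function to that IN value gives OUT[B3] (row B3 above).

Answer: {a: -, b: ⊤, c: ⊤, d: ⊤, e: ⊤, f: ⊤}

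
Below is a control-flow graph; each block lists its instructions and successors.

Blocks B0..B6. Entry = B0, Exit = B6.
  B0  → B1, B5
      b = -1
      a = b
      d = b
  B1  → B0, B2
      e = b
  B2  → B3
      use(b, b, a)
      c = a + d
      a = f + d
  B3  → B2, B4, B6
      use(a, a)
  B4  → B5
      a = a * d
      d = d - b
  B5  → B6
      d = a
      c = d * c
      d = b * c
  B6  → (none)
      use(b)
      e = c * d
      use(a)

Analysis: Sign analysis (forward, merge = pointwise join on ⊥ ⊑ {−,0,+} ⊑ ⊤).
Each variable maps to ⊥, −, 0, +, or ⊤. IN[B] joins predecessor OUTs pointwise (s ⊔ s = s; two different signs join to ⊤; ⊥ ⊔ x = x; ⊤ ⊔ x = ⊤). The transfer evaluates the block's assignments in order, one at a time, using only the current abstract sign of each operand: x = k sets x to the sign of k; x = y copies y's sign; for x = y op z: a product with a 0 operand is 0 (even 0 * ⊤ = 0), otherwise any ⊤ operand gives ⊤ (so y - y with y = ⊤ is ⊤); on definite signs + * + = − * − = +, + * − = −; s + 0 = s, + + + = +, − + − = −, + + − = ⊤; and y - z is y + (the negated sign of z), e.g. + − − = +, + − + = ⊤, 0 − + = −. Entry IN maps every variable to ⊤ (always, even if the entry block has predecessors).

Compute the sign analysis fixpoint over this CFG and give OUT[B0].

Per-block solution:
  B0:  IN=(all ⊤)  OUT={a:-, b:-, d:-; rest ⊤}
  B1:  IN={a:-, b:-, d:-; rest ⊤}  OUT={a:-, b:-, d:-, e:-; rest ⊤}
  B2:  IN={b:-, d:-, e:-; rest ⊤}  OUT={b:-, d:-, e:-; rest ⊤}
  B3:  IN={b:-, d:-, e:-; rest ⊤}  OUT={b:-, d:-, e:-; rest ⊤}
  B4:  IN={b:-, d:-, e:-; rest ⊤}  OUT={b:-, e:-; rest ⊤}
  B5:  IN={b:-; rest ⊤}  OUT={b:-; rest ⊤}
  B6:  IN={b:-; rest ⊤}  OUT={b:-; rest ⊤}

Merge at B0 (entry node, so the boundary value (all ⊤) is joined with the incoming edge(s)): IN[B0] = (all ⊤) ⊔ OUT[B1] = {a: ⊤, b: ⊤, c: ⊤, d: ⊤, e: ⊤, f: ⊤}
Applying B0's transfer function to that IN value gives OUT[B0] (row B0 above).

Answer: {a: -, b: -, c: ⊤, d: -, e: ⊤, f: ⊤}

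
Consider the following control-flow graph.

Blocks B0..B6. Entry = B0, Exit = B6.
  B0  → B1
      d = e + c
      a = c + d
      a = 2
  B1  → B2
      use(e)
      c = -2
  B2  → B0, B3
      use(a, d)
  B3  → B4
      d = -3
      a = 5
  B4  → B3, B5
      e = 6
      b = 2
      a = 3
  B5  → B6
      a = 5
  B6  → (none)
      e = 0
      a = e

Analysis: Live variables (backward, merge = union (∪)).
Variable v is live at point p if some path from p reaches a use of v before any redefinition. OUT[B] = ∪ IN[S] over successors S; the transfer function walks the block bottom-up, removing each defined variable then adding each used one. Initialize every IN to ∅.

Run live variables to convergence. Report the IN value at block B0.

Answer: {c, e}

Derivation:
Fixpoint table:
  B0:   IN={c, e}   OUT={a, d, e}
  B1:   IN={a, d, e}   OUT={a, c, d, e}
  B2:   IN={a, c, d, e}   OUT={c, e}
  B3:   IN={}   OUT={}
  B4:   IN={}   OUT={}
  B5:   IN={}   OUT={}
  B6:   IN={}   OUT={}

Merge at B0: OUT[B0] = IN[B1] = {a, d, e}
Applying B0's transfer function to that OUT value gives IN[B0] (row B0 above).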